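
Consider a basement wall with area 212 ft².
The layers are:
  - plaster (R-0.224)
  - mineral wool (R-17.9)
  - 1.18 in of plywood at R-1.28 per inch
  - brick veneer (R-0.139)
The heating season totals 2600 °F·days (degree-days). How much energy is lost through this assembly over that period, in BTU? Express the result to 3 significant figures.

669000 BTU

1.18 × 1.28 = 1.51
R_total = 0.224 + 17.9 + 1.51 + 0.139 = 19.77 ft²·°F·h/BTU
E = A × HDD × 24 / R = 212 × 2600 × 24 / 19.77 = 669000 BTU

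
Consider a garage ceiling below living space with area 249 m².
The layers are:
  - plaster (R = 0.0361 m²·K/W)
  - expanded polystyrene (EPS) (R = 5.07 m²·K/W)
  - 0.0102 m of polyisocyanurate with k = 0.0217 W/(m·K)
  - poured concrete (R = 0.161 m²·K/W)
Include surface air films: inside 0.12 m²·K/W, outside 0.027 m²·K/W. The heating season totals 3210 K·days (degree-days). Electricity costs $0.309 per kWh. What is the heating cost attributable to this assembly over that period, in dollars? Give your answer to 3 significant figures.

0.0102/0.0217 = 0.47
R_total = 0.12 + 0.0361 + 5.07 + 0.47 + 0.161 + 0.027 = 5.884 m²·K/W
E = A × HDD × 24 / R / 1000 = 249 × 3210 × 24 / 5.884 / 1000 = 3260 kWh
Cost = 3260 × 0.309 = $1007

1010 dollars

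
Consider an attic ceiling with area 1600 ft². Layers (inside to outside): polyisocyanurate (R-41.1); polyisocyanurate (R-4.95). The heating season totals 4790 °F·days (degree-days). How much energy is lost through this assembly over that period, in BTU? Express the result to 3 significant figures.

R_total = 41.1 + 4.95 = 46.05 ft²·°F·h/BTU
E = A × HDD × 24 / R = 1600 × 4790 × 24 / 46.05 = 3994000 BTU

3990000 BTU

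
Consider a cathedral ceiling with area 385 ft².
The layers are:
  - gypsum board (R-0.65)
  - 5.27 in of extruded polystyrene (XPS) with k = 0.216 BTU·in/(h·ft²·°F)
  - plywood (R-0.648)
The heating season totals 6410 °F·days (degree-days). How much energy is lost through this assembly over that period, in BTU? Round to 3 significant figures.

2300000 BTU

5.27/0.216 = 24.4
R_total = 0.65 + 24.4 + 0.648 = 25.7 ft²·°F·h/BTU
E = A × HDD × 24 / R = 385 × 6410 × 24 / 25.7 = 2305000 BTU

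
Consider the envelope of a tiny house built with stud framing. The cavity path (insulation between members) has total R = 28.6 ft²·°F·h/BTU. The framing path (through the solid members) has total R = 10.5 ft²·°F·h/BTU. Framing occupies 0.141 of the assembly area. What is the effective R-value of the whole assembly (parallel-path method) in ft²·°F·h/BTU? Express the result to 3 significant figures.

U_eff = 0.859/28.6 + 0.141/10.5 = 0.03003 + 0.01343 = 0.04346
R_eff = 1/U_eff = 23.01 ft²·°F·h/BTU

23.0 ft²·°F·h/BTU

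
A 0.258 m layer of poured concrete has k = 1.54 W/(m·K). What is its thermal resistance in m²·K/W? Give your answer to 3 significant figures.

0.168 m²·K/W

R = L/k = 0.258/1.54 = 0.1675 m²·K/W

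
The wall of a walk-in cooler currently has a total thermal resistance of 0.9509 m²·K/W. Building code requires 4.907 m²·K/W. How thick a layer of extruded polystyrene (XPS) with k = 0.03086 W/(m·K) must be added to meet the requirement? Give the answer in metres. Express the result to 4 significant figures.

ΔR = 4.907 − 0.9509 = 3.9561 m²·K/W
L = ΔR × k = 3.9561 × 0.03086 = 0.12209 m

0.1221 m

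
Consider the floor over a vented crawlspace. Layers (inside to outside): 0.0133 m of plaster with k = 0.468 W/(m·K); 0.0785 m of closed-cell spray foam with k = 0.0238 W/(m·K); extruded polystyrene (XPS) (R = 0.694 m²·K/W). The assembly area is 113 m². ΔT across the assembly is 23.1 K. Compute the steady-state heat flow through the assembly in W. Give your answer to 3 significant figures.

649 W

0.0133/0.468 = 0.02842
0.0785/0.0238 = 3.298
R_total = 0.02842 + 3.298 + 0.694 = 4.021 m²·K/W
Q = A·ΔT/R = 113 × 23.1 / 4.021 = 649.2 W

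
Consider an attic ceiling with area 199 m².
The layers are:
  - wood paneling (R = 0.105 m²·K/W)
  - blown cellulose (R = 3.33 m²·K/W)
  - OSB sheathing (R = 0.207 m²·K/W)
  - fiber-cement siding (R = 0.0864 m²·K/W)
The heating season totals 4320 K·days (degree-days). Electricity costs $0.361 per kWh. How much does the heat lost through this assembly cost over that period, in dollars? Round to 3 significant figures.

R_total = 0.105 + 3.33 + 0.207 + 0.0864 = 3.728 m²·K/W
E = A × HDD × 24 / R / 1000 = 199 × 4320 × 24 / 3.728 / 1000 = 5534 kWh
Cost = 5534 × 0.361 = $1998

2000 dollars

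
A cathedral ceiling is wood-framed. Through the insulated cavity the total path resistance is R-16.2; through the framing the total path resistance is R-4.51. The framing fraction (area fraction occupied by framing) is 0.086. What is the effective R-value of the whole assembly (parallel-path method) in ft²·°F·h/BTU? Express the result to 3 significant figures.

U_eff = 0.914/16.2 + 0.086/4.51 = 0.05642 + 0.01907 = 0.07549
R_eff = 1/U_eff = 13.25 ft²·°F·h/BTU

13.2 ft²·°F·h/BTU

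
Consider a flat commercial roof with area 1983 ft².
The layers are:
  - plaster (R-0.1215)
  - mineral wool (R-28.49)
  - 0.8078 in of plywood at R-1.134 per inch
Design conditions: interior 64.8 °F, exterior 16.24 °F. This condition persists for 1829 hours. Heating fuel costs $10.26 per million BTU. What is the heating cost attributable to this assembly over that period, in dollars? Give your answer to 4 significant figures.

0.8078 × 1.134 = 0.91605
R_total = 0.1215 + 28.49 + 0.91605 = 29.528 ft²·°F·h/BTU
Q = 1983 × (64.8 − 16.24) / 29.528 = 3261.2 BTU/h
E = 3261.2 × 1829 = 5964700 BTU
Cost = 5964700/10⁶ × 10.26 = $61.198

61.20 dollars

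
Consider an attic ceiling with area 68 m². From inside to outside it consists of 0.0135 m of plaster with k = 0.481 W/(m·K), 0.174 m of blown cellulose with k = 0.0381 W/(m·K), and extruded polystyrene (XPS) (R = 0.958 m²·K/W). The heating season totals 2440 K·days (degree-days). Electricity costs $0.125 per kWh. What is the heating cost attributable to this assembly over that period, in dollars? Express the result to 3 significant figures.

0.0135/0.481 = 0.02807
0.174/0.0381 = 4.567
R_total = 0.02807 + 4.567 + 0.958 = 5.553 m²·K/W
E = A × HDD × 24 / R / 1000 = 68 × 2440 × 24 / 5.553 / 1000 = 717.1 kWh
Cost = 717.1 × 0.125 = $89.64

89.6 dollars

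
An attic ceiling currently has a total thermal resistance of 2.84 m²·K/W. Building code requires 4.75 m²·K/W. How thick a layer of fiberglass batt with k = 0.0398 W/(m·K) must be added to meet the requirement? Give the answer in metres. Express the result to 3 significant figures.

ΔR = 4.75 − 2.84 = 1.91 m²·K/W
L = ΔR × k = 1.91 × 0.0398 = 0.07602 m

0.0760 m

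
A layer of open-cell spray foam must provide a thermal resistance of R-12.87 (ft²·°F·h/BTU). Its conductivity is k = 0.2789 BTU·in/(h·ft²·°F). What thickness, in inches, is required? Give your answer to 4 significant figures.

L = R × k = 12.87 × 0.2789 = 3.5894 in

3.589 in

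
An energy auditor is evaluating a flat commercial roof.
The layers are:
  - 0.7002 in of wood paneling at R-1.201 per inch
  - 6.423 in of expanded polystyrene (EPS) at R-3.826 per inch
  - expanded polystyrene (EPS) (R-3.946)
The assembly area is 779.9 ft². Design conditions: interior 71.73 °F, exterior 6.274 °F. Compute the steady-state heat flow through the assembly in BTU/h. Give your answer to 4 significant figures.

1739 BTU/h

0.7002 × 1.201 = 0.84094
6.423 × 3.826 = 24.574
R_total = 0.84094 + 24.574 + 3.946 = 29.361 ft²·°F·h/BTU
Q = A·ΔT/R = 779.9 × (71.73 − 6.274) / 29.361 = 1738.7 BTU/h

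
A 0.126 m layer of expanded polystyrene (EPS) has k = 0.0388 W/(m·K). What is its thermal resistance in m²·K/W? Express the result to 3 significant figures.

3.25 m²·K/W

R = L/k = 0.126/0.0388 = 3.247 m²·K/W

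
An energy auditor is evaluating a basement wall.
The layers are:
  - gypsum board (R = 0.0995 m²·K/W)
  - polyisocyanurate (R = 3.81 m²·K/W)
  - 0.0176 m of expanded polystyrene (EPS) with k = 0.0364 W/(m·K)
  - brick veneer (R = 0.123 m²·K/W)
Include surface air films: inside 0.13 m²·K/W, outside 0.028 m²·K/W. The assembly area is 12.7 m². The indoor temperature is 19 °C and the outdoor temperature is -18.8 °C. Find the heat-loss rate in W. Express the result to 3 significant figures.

0.0176/0.0364 = 0.4835
R_total = 0.13 + 0.0995 + 3.81 + 0.4835 + 0.123 + 0.028 = 4.674 m²·K/W
Q = A·ΔT/R = 12.7 × (19 − (-18.8)) / 4.674 = 102.7 W

103 W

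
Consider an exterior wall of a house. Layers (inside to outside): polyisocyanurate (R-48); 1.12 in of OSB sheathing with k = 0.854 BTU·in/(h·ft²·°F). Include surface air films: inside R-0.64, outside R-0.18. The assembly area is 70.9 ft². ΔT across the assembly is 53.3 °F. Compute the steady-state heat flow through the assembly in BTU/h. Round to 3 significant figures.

1.12/0.854 = 1.311
R_total = 0.64 + 48 + 1.311 + 0.18 = 50.13 ft²·°F·h/BTU
Q = A·ΔT/R = 70.9 × 53.3 / 50.13 = 75.38 BTU/h

75.4 BTU/h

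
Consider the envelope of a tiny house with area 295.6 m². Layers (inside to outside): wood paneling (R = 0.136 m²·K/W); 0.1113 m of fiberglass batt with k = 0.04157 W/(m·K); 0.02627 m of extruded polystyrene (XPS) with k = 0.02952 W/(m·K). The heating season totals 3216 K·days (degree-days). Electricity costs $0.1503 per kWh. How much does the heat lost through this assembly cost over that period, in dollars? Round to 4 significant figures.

926.0 dollars

0.1113/0.04157 = 2.6774
0.02627/0.02952 = 0.88991
R_total = 0.136 + 2.6774 + 0.88991 = 3.7033 m²·K/W
E = A × HDD × 24 / R / 1000 = 295.6 × 3216 × 24 / 3.7033 / 1000 = 6160.9 kWh
Cost = 6160.9 × 0.1503 = $925.98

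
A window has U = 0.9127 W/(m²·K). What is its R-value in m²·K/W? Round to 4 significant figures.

1.096 m²·K/W

R = 1/U = 1/0.9127 = 1.0957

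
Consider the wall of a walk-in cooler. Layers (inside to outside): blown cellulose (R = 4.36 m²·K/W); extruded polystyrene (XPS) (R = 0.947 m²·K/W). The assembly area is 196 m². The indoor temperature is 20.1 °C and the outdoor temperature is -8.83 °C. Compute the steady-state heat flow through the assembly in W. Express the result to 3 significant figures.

R_total = 4.36 + 0.947 = 5.307 m²·K/W
Q = A·ΔT/R = 196 × (20.1 − (-8.83)) / 5.307 = 1068 W

1070 W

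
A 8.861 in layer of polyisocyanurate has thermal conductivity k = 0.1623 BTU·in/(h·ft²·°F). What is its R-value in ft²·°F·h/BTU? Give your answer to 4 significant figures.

R = L/k = 8.861/0.1623 = 54.596 ft²·°F·h/BTU

54.60 ft²·°F·h/BTU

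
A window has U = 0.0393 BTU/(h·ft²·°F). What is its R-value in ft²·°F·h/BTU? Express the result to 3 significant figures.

25.4 ft²·°F·h/BTU

R = 1/U = 1/0.0393 = 25.45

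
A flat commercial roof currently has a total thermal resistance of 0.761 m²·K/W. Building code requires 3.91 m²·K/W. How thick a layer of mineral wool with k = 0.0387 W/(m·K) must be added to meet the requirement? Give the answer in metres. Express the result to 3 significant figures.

0.122 m

ΔR = 3.91 − 0.761 = 3.149 m²·K/W
L = ΔR × k = 3.149 × 0.0387 = 0.1219 m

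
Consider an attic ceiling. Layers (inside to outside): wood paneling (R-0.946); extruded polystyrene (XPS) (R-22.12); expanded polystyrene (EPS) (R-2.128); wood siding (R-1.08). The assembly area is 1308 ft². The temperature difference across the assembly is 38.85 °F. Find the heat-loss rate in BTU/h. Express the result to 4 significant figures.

R_total = 0.946 + 22.12 + 2.128 + 1.08 = 26.274 ft²·°F·h/BTU
Q = A·ΔT/R = 1308 × 38.85 / 26.274 = 1934.1 BTU/h

1934 BTU/h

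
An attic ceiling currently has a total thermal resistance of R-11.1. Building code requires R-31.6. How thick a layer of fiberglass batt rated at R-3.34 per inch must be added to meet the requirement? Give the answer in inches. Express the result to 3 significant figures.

ΔR = 31.6 − 11.1 = 20.5 ft²·°F·h/BTU
L = ΔR / (R/in) = 20.5/3.34 = 6.138 in

6.14 in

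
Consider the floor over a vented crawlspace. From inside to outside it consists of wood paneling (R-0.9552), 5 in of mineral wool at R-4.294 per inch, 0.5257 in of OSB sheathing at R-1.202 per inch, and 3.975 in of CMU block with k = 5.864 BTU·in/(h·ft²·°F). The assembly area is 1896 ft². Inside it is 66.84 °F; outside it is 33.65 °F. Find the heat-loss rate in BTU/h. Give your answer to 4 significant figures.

5 × 4.294 = 21.47
0.5257 × 1.202 = 0.63189
3.975/5.864 = 0.67786
R_total = 0.9552 + 21.47 + 0.63189 + 0.67786 = 23.735 ft²·°F·h/BTU
Q = A·ΔT/R = 1896 × (66.84 − 33.65) / 23.735 = 2651.3 BTU/h

2651 BTU/h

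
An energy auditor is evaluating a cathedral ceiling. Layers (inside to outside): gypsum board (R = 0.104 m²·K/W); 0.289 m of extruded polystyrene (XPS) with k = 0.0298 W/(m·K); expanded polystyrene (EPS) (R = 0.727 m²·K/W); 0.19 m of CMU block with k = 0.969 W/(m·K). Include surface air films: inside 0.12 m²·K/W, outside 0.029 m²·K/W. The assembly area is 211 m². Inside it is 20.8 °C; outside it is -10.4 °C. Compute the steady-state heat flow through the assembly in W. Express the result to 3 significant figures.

605 W

0.289/0.0298 = 9.698
0.19/0.969 = 0.1961
R_total = 0.12 + 0.104 + 9.698 + 0.727 + 0.1961 + 0.029 = 10.87 m²·K/W
Q = A·ΔT/R = 211 × (20.8 − (-10.4)) / 10.87 = 605.4 W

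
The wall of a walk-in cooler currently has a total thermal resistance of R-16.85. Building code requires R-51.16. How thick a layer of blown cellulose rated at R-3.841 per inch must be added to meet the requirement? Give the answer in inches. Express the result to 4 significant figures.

ΔR = 51.16 − 16.85 = 34.31 ft²·°F·h/BTU
L = ΔR / (R/in) = 34.31/3.841 = 8.9326 in

8.933 in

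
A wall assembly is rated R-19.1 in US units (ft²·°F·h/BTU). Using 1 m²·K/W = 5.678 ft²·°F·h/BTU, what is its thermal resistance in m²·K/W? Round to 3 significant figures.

3.36 m²·K/W

R_SI = 19.1/5.678 = 3.364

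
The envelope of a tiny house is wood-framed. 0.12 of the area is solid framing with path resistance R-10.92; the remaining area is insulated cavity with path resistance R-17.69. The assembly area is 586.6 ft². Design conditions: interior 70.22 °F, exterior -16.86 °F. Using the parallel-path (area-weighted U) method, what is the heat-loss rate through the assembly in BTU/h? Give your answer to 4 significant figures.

U_eff = 0.88/17.69 + 0.12/10.92 = 0.049746 + 0.010989 = 0.060735
R_eff = 1/U_eff = 16.465 ft²·°F·h/BTU
Q = 586.6 × (70.22 − (-16.86)) / 16.465 = 3102.4 BTU/h

3102 BTU/h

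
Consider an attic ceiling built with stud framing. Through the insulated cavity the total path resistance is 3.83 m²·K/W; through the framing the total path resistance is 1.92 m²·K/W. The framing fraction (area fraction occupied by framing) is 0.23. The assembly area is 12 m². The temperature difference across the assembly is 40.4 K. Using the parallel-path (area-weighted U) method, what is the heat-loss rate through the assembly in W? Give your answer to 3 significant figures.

156 W

U_eff = 0.77/3.83 + 0.23/1.92 = 0.201 + 0.1198 = 0.3208
R_eff = 1/U_eff = 3.117 m²·K/W
Q = 12 × 40.4 / 3.117 = 155.5 W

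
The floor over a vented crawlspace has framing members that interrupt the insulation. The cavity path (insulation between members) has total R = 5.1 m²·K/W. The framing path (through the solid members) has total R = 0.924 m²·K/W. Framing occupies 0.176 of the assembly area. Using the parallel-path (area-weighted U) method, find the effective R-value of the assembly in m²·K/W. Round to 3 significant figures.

2.84 m²·K/W

U_eff = 0.824/5.1 + 0.176/0.924 = 0.1616 + 0.1905 = 0.352
R_eff = 1/U_eff = 2.841 m²·K/W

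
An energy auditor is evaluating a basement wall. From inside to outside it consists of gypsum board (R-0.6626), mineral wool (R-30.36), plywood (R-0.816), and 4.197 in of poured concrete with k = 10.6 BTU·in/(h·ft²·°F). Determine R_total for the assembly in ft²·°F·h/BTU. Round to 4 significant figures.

4.197/10.6 = 0.39594
R_total = 0.6626 + 30.36 + 0.816 + 0.39594 = 32.235 ft²·°F·h/BTU

32.23 ft²·°F·h/BTU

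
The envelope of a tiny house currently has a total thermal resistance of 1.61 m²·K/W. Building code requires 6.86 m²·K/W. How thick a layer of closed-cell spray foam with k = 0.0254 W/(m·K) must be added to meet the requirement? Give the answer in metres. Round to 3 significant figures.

ΔR = 6.86 − 1.61 = 5.25 m²·K/W
L = ΔR × k = 5.25 × 0.0254 = 0.1333 m

0.133 m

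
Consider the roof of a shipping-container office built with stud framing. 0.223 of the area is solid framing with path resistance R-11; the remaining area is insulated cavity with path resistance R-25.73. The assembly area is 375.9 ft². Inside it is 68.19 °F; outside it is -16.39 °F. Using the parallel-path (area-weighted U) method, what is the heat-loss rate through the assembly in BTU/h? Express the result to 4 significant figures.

U_eff = 0.777/25.73 + 0.223/11 = 0.030198 + 0.020273 = 0.050471
R_eff = 1/U_eff = 19.813 ft²·°F·h/BTU
Q = 375.9 × (68.19 − (-16.39)) / 19.813 = 1604.7 BTU/h

1605 BTU/h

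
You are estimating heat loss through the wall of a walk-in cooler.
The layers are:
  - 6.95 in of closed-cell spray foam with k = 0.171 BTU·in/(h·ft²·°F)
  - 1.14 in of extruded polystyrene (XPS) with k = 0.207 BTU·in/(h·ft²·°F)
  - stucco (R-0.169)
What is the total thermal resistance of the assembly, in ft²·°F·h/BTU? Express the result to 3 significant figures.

6.95/0.171 = 40.64
1.14/0.207 = 5.507
R_total = 40.64 + 5.507 + 0.169 = 46.32 ft²·°F·h/BTU

46.3 ft²·°F·h/BTU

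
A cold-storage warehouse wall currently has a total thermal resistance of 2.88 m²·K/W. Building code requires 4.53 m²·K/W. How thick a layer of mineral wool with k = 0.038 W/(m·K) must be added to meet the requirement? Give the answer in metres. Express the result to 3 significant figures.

0.0627 m

ΔR = 4.53 − 2.88 = 1.65 m²·K/W
L = ΔR × k = 1.65 × 0.038 = 0.0627 m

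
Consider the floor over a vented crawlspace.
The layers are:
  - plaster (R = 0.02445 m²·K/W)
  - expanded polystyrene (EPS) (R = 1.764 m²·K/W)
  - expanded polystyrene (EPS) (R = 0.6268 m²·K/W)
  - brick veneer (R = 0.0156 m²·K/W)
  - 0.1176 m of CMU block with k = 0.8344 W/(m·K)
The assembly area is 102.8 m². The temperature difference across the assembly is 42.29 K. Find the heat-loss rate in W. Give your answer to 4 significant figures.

1690 W

0.1176/0.8344 = 0.14094
R_total = 0.02445 + 1.764 + 0.6268 + 0.0156 + 0.14094 = 2.5718 m²·K/W
Q = A·ΔT/R = 102.8 × 42.29 / 2.5718 = 1690.4 W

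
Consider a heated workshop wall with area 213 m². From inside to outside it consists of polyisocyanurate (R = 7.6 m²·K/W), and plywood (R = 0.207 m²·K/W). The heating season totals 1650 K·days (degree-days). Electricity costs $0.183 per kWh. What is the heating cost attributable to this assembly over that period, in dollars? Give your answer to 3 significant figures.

198 dollars

R_total = 7.6 + 0.207 = 7.807 m²·K/W
E = A × HDD × 24 / R / 1000 = 213 × 1650 × 24 / 7.807 / 1000 = 1080 kWh
Cost = 1080 × 0.183 = $197.7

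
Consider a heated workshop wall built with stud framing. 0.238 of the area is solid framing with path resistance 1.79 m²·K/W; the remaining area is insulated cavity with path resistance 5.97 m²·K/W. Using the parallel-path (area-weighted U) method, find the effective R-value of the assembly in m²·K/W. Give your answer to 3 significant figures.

U_eff = 0.762/5.97 + 0.238/1.79 = 0.1276 + 0.133 = 0.2606
R_eff = 1/U_eff = 3.837 m²·K/W

3.84 m²·K/W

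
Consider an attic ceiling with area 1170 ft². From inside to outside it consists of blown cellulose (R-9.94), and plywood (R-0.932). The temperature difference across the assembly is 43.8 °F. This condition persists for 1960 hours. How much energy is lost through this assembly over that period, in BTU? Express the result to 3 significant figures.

9240000 BTU

R_total = 9.94 + 0.932 = 10.87 ft²·°F·h/BTU
Q = 1170 × 43.8 / 10.87 = 4714 BTU/h
E = 4714 × 1960 = 9239000 BTU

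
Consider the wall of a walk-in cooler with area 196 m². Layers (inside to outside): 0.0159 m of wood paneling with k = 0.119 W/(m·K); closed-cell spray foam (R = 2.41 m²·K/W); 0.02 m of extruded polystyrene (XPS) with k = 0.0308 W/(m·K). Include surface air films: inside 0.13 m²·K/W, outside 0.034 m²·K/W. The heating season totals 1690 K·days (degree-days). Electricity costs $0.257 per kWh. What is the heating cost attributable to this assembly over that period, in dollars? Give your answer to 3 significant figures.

609 dollars

0.0159/0.119 = 0.1336
0.02/0.0308 = 0.6494
R_total = 0.13 + 0.1336 + 2.41 + 0.6494 + 0.034 = 3.357 m²·K/W
E = A × HDD × 24 / R / 1000 = 196 × 1690 × 24 / 3.357 / 1000 = 2368 kWh
Cost = 2368 × 0.257 = $608.6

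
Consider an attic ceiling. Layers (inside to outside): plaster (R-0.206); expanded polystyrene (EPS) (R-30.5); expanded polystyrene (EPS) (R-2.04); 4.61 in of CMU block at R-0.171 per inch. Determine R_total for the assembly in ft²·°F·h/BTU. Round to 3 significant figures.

4.61 × 0.171 = 0.7883
R_total = 0.206 + 30.5 + 2.04 + 0.7883 = 33.53 ft²·°F·h/BTU

33.5 ft²·°F·h/BTU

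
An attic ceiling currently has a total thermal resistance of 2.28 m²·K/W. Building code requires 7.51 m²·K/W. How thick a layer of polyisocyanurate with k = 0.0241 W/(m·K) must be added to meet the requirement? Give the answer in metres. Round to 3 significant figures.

0.126 m

ΔR = 7.51 − 2.28 = 5.23 m²·K/W
L = ΔR × k = 5.23 × 0.0241 = 0.126 m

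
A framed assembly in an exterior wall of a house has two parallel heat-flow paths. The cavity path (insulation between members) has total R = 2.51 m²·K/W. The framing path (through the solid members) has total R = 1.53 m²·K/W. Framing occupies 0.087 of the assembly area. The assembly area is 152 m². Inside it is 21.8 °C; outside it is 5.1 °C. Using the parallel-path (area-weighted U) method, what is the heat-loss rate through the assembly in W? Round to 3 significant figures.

U_eff = 0.913/2.51 + 0.087/1.53 = 0.3637 + 0.05686 = 0.4206
R_eff = 1/U_eff = 2.378 m²·K/W
Q = 152 × (21.8 − 5.1) / 2.378 = 1068 W

1070 W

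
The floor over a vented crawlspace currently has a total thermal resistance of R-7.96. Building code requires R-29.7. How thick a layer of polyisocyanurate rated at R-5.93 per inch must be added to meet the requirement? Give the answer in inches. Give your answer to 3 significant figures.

3.67 in

ΔR = 29.7 − 7.96 = 21.74 ft²·°F·h/BTU
L = ΔR / (R/in) = 21.74/5.93 = 3.666 in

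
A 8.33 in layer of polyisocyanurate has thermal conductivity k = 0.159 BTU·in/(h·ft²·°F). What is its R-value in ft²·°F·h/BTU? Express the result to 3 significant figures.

R = L/k = 8.33/0.159 = 52.39 ft²·°F·h/BTU

52.4 ft²·°F·h/BTU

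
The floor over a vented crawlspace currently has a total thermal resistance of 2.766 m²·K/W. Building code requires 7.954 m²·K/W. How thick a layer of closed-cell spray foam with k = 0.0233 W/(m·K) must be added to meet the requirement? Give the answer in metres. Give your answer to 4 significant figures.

0.1209 m

ΔR = 7.954 − 2.766 = 5.188 m²·K/W
L = ΔR × k = 5.188 × 0.0233 = 0.12088 m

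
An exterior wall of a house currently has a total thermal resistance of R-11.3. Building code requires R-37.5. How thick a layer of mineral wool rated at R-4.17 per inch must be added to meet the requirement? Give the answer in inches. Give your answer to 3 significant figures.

6.28 in

ΔR = 37.5 − 11.3 = 26.2 ft²·°F·h/BTU
L = ΔR / (R/in) = 26.2/4.17 = 6.283 in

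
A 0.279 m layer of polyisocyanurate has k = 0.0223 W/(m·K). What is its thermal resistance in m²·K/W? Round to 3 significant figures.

R = L/k = 0.279/0.0223 = 12.51 m²·K/W

12.5 m²·K/W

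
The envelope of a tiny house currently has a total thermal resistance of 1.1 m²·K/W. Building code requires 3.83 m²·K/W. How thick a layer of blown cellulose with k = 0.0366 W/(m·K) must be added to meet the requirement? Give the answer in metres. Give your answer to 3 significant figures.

0.0999 m

ΔR = 3.83 − 1.1 = 2.73 m²·K/W
L = ΔR × k = 2.73 × 0.0366 = 0.09992 m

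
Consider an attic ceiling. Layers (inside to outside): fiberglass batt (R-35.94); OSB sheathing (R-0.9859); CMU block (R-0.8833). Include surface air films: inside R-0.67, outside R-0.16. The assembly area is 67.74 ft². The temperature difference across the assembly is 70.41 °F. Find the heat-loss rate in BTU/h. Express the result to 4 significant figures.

123.4 BTU/h

R_total = 0.67 + 35.94 + 0.9859 + 0.8833 + 0.16 = 38.639 ft²·°F·h/BTU
Q = A·ΔT/R = 67.74 × 70.41 / 38.639 = 123.44 BTU/h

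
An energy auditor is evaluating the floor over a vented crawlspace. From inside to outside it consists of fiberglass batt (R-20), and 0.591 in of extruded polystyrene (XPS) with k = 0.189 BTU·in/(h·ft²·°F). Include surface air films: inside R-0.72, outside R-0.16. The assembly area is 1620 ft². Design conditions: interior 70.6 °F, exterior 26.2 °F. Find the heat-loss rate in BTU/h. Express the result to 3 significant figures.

3000 BTU/h

0.591/0.189 = 3.127
R_total = 0.72 + 20 + 3.127 + 0.16 = 24.01 ft²·°F·h/BTU
Q = A·ΔT/R = 1620 × (70.6 − 26.2) / 24.01 = 2996 BTU/h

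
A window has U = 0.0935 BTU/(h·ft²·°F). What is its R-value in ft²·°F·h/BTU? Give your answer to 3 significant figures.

10.7 ft²·°F·h/BTU

R = 1/U = 1/0.0935 = 10.7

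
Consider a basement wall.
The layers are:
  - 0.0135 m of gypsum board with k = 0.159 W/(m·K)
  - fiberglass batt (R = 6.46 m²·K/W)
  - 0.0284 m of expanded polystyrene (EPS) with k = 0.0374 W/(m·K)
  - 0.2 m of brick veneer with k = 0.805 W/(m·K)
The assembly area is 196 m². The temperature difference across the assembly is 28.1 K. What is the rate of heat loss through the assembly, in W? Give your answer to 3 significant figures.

0.0135/0.159 = 0.08491
0.0284/0.0374 = 0.7594
0.2/0.805 = 0.2484
R_total = 0.08491 + 6.46 + 0.7594 + 0.2484 = 7.553 m²·K/W
Q = A·ΔT/R = 196 × 28.1 / 7.553 = 729.2 W

729 W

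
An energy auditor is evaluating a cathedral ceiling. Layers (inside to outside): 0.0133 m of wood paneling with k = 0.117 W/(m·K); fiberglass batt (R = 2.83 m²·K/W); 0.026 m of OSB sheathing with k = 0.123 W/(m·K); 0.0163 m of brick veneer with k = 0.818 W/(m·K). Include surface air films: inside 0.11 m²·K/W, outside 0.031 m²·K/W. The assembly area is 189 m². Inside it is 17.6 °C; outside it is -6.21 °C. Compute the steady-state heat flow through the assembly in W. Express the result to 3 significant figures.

1360 W

0.0133/0.117 = 0.1137
0.026/0.123 = 0.2114
0.0163/0.818 = 0.01993
R_total = 0.11 + 0.1137 + 2.83 + 0.2114 + 0.01993 + 0.031 = 3.316 m²·K/W
Q = A·ΔT/R = 189 × (17.6 − (-6.21)) / 3.316 = 1357 W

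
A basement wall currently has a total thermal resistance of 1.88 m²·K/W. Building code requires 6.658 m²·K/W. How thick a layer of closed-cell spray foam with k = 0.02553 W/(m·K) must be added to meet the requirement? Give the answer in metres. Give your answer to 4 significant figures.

ΔR = 6.658 − 1.88 = 4.778 m²·K/W
L = ΔR × k = 4.778 × 0.02553 = 0.12198 m

0.1220 m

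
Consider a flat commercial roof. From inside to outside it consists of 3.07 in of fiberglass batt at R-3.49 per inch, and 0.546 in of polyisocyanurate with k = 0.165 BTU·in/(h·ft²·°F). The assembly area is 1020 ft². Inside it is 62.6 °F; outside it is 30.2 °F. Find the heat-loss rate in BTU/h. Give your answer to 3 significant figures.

2360 BTU/h

3.07 × 3.49 = 10.71
0.546/0.165 = 3.309
R_total = 10.71 + 3.309 = 14.02 ft²·°F·h/BTU
Q = A·ΔT/R = 1020 × (62.6 − 30.2) / 14.02 = 2357 BTU/h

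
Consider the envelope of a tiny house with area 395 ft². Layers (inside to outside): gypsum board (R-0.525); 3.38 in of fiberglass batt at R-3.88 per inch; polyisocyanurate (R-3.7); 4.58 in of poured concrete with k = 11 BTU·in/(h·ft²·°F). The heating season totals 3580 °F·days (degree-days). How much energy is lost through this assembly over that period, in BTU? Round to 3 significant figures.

3.38 × 3.88 = 13.11
4.58/11 = 0.4164
R_total = 0.525 + 13.11 + 3.7 + 0.4164 = 17.76 ft²·°F·h/BTU
E = A × HDD × 24 / R = 395 × 3580 × 24 / 17.76 = 1911000 BTU

1910000 BTU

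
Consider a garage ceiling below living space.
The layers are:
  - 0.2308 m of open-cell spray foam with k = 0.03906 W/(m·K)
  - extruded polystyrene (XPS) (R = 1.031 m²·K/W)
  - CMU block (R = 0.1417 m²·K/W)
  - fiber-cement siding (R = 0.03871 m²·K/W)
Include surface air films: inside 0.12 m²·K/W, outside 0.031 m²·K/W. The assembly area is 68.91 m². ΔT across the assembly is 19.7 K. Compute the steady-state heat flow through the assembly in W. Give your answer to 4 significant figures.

0.2308/0.03906 = 5.9089
R_total = 0.12 + 5.9089 + 1.031 + 0.1417 + 0.03871 + 0.031 = 7.2713 m²·K/W
Q = A·ΔT/R = 68.91 × 19.7 / 7.2713 = 186.7 W

186.7 W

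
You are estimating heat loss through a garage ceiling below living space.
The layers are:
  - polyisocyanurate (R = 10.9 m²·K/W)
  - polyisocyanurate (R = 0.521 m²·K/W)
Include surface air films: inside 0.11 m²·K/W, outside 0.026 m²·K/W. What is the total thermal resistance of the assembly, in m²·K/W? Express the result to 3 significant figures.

11.6 m²·K/W

R_total = 0.11 + 10.9 + 0.521 + 0.026 = 11.56 m²·K/W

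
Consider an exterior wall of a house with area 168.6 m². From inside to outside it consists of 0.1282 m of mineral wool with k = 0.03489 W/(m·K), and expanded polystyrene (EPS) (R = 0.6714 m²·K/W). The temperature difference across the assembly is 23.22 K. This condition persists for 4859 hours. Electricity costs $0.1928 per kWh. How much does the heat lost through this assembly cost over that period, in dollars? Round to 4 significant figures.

0.1282/0.03489 = 3.6744
R_total = 3.6744 + 0.6714 = 4.3458 m²·K/W
Q = 168.6 × 23.22 / 4.3458 = 900.84 W
E = 900.84 W × 4859 h / 1000 = 4377.2 kWh
Cost = 4377.2 × 0.1928 = $843.92

843.9 dollars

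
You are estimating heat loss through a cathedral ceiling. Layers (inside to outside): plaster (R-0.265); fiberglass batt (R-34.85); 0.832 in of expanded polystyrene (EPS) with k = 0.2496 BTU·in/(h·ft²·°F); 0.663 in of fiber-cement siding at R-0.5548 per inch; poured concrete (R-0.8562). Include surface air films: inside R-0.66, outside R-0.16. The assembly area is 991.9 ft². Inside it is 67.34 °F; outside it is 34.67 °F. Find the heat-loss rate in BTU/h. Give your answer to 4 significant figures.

800.3 BTU/h

0.832/0.2496 = 3.3333
0.663 × 0.5548 = 0.36783
R_total = 0.66 + 0.265 + 34.85 + 3.3333 + 0.36783 + 0.8562 + 0.16 = 40.492 ft²·°F·h/BTU
Q = A·ΔT/R = 991.9 × (67.34 − 34.67) / 40.492 = 800.28 BTU/h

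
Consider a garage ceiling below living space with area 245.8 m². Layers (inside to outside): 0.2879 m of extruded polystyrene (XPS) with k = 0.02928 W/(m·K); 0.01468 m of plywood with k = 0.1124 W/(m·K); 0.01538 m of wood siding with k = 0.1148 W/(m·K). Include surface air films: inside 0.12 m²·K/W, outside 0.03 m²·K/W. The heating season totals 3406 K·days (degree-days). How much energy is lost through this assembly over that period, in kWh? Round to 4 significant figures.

1961 kWh

0.2879/0.02928 = 9.8327
0.01468/0.1124 = 0.1306
0.01538/0.1148 = 0.13397
R_total = 0.12 + 9.8327 + 0.1306 + 0.13397 + 0.03 = 10.247 m²·K/W
E = A × HDD × 24 / R / 1000 = 245.8 × 3406 × 24 / 10.247 / 1000 = 1960.8 kWh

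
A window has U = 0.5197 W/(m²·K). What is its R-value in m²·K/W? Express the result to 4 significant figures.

R = 1/U = 1/0.5197 = 1.9242

1.924 m²·K/W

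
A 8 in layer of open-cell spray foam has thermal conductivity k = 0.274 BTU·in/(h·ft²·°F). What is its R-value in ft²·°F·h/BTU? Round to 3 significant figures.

29.2 ft²·°F·h/BTU

R = L/k = 8/0.274 = 29.2 ft²·°F·h/BTU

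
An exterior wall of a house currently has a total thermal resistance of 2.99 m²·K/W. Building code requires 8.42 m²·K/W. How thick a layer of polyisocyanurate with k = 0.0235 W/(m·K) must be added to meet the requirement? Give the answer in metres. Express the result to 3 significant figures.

ΔR = 8.42 − 2.99 = 5.43 m²·K/W
L = ΔR × k = 5.43 × 0.0235 = 0.1276 m

0.128 m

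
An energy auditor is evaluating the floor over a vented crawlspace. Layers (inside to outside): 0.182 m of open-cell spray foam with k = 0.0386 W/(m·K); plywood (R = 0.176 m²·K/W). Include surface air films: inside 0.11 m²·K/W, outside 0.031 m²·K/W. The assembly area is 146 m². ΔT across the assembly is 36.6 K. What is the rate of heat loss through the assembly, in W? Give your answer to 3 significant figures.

1060 W

0.182/0.0386 = 4.715
R_total = 0.11 + 4.715 + 0.176 + 0.031 = 5.032 m²·K/W
Q = A·ΔT/R = 146 × 36.6 / 5.032 = 1062 W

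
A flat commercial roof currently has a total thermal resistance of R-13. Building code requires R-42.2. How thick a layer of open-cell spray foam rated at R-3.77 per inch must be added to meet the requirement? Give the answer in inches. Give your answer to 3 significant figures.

7.75 in

ΔR = 42.2 − 13 = 29.2 ft²·°F·h/BTU
L = ΔR / (R/in) = 29.2/3.77 = 7.745 in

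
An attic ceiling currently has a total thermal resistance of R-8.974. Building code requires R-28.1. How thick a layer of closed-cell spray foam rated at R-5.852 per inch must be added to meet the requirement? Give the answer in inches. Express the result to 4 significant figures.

3.268 in

ΔR = 28.1 − 8.974 = 19.126 ft²·°F·h/BTU
L = ΔR / (R/in) = 19.126/5.852 = 3.2683 in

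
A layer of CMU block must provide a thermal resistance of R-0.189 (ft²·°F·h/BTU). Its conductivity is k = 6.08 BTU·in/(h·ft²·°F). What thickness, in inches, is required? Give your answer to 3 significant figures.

1.15 in

L = R × k = 0.189 × 6.08 = 1.149 in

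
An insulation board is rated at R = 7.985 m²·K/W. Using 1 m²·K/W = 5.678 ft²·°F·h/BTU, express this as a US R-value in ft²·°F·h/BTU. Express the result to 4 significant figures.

R_US = 7.985 × 5.678 = 45.339

45.34 ft²·°F·h/BTU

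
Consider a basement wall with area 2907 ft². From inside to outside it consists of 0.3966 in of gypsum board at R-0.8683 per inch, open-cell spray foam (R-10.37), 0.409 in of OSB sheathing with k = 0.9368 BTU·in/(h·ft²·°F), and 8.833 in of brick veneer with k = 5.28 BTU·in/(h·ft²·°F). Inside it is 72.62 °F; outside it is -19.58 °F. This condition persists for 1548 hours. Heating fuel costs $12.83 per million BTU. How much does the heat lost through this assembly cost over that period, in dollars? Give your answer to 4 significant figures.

0.3966 × 0.8683 = 0.34437
0.409/0.9368 = 0.43659
8.833/5.28 = 1.6729
R_total = 0.34437 + 10.37 + 0.43659 + 1.6729 = 12.824 ft²·°F·h/BTU
Q = 2907 × (72.62 − (-19.58)) / 12.824 = 20900 BTU/h
E = 20900 × 1548 = 32354000 BTU
Cost = 32354000/10⁶ × 12.83 = $415.1

415.1 dollars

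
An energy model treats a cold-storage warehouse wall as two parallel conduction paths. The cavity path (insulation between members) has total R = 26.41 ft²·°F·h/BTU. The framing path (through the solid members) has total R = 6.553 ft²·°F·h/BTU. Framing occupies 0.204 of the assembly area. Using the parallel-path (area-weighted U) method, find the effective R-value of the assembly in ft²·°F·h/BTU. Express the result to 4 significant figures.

16.32 ft²·°F·h/BTU

U_eff = 0.796/26.41 + 0.204/6.553 = 0.03014 + 0.031131 = 0.061271
R_eff = 1/U_eff = 16.321 ft²·°F·h/BTU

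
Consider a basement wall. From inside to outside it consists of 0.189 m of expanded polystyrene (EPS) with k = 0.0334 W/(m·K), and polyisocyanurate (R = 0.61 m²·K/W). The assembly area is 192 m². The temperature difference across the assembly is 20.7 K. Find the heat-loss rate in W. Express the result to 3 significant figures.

634 W

0.189/0.0334 = 5.659
R_total = 5.659 + 0.61 = 6.269 m²·K/W
Q = A·ΔT/R = 192 × 20.7 / 6.269 = 634 W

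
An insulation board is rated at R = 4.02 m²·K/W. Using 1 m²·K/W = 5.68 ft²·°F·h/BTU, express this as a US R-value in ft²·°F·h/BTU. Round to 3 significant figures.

22.8 ft²·°F·h/BTU

R_US = 4.02 × 5.68 = 22.83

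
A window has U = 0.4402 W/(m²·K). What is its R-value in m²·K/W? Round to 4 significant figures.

2.272 m²·K/W

R = 1/U = 1/0.4402 = 2.2717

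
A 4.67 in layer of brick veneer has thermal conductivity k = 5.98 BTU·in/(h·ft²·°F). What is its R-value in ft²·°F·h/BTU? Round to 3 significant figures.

R = L/k = 4.67/5.98 = 0.7809 ft²·°F·h/BTU

0.781 ft²·°F·h/BTU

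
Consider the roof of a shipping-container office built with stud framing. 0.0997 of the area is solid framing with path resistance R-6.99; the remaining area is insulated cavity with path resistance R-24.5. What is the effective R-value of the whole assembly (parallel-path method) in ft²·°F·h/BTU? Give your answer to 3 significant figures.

U_eff = 0.9003/24.5 + 0.0997/6.99 = 0.03675 + 0.01426 = 0.05101
R_eff = 1/U_eff = 19.6 ft²·°F·h/BTU

19.6 ft²·°F·h/BTU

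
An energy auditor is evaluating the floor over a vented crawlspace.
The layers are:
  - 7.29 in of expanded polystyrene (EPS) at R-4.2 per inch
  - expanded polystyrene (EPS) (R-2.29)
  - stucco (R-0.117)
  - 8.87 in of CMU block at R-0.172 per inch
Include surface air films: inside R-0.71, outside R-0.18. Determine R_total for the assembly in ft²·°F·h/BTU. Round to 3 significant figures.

7.29 × 4.2 = 30.62
8.87 × 0.172 = 1.526
R_total = 0.71 + 30.62 + 2.29 + 0.117 + 1.526 + 0.18 = 35.44 ft²·°F·h/BTU

35.4 ft²·°F·h/BTU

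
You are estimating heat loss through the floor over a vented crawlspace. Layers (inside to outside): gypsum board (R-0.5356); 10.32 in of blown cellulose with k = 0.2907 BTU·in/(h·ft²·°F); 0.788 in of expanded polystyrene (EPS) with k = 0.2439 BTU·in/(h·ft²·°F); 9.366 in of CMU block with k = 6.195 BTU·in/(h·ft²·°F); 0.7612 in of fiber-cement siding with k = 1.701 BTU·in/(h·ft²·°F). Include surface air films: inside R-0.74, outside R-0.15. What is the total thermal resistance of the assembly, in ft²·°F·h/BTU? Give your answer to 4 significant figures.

10.32/0.2907 = 35.501
0.788/0.2439 = 3.2308
9.366/6.195 = 1.5119
0.7612/1.701 = 0.4475
R_total = 0.74 + 0.5356 + 35.501 + 3.2308 + 1.5119 + 0.4475 + 0.15 = 42.116 ft²·°F·h/BTU

42.12 ft²·°F·h/BTU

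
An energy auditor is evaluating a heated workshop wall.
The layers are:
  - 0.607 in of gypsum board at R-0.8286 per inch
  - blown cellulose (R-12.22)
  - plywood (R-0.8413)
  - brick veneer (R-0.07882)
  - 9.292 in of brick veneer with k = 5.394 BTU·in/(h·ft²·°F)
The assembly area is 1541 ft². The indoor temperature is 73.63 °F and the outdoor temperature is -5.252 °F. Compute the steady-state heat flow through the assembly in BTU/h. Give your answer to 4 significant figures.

0.607 × 0.8286 = 0.50296
9.292/5.394 = 1.7227
R_total = 0.50296 + 12.22 + 0.8413 + 0.07882 + 1.7227 = 15.366 ft²·°F·h/BTU
Q = A·ΔT/R = 1541 × (73.63 − (-5.252)) / 15.366 = 7910.9 BTU/h

7911 BTU/h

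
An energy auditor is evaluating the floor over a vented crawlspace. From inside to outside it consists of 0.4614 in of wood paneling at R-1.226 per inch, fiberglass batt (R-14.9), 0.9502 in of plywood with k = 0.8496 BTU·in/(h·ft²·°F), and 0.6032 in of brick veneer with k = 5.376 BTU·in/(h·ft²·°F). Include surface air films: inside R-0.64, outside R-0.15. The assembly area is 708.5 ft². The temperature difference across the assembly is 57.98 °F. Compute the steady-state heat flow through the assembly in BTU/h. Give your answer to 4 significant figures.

2349 BTU/h

0.4614 × 1.226 = 0.56568
0.9502/0.8496 = 1.1184
0.6032/5.376 = 0.1122
R_total = 0.64 + 0.56568 + 14.9 + 1.1184 + 0.1122 + 0.15 = 17.486 ft²·°F·h/BTU
Q = A·ΔT/R = 708.5 × 57.98 / 17.486 = 2349.2 BTU/h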